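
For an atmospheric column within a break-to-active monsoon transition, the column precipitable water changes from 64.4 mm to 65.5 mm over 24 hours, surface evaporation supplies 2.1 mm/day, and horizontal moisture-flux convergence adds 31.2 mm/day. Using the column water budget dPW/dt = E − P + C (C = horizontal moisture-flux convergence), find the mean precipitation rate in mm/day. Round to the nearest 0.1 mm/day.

dPW/dt = (65.5 − 64.4) mm / (24/24 day) = +1.100 mm/day.
P = E + C − dPW/dt = 2.1 + (31.2) − (+1.100) = 32.2 mm/day.

P ≈ 32.2 mm/day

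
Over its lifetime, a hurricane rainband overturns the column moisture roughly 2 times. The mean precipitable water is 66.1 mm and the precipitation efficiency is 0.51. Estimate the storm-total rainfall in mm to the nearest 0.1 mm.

Each cycle deposits ε × PW = 0.51 × 66.1 = 33.711 mm.
Over 2 cycles: 2 × 33.711 = 67.4 mm.

rainfall ≈ 67.4 mm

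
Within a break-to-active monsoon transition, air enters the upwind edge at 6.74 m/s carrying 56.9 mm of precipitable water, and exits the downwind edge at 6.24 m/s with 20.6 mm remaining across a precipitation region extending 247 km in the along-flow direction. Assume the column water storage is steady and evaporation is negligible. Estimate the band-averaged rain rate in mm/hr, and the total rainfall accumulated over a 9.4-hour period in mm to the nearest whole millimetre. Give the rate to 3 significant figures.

Column moisture flux per unit crosswind length is F = V × PW.
Inflow: F_in = 6.74 × 56.9 = 383.506 mm·m/s
Outflow: F_out = 6.24 × 20.6 = 128.544 mm·m/s
Steady-state rate R = (F_in − F_out)/L = (383.506 − 128.544) / 247000 m = 1.032e-03 mm/s.
R = 1.032e-03 × 3600 = 3.72 mm/hr.
Over 9.4 h: total = 3.72 × 9.4 = 34.968 ≈ 35 mm.

R ≈ 3.72 mm/hr; total ≈ 35 mm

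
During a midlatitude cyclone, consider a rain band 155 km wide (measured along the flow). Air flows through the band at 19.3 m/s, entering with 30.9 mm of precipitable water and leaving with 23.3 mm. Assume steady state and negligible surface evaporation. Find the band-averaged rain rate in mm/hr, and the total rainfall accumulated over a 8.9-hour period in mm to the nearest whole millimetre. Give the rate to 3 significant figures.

R ≈ 3.41 mm/hr; total ≈ 30 mm

Column moisture flux per unit crosswind length is F = V × PW.
Inflow: F_in = 19.3 × 30.9 = 596.37 mm·m/s
Outflow: F_out = 19.3 × 23.3 = 449.69 mm·m/s
Steady-state rate R = (F_in − F_out)/L = (596.37 − 449.69) / 155000 m = 9.463e-04 mm/s.
R = 9.463e-04 × 3600 = 3.41 mm/hr.
Over 8.9 h: total = 3.41 × 8.9 = 30.349 ≈ 30 mm.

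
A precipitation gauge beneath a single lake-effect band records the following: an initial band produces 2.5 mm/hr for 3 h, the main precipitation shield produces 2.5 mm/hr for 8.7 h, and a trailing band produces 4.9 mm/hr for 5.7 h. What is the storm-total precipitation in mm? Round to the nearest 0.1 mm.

total ≈ 57.2 mm

Total = Σ Rᵢ Δtᵢ = 2.5 × 3 + 2.5 × 8.7 + 4.9 × 5.7
      = 7.5 + 21.75 + 27.93 = 57.2 mm.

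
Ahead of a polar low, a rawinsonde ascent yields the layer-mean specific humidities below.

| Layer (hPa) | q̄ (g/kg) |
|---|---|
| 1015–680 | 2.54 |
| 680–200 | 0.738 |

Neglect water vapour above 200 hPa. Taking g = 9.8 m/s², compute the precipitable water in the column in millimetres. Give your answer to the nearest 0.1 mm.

Precipitable water is the column-integrated vapour mass per unit area: PW = (1/g) Σ q̄ Δp, with q in kg/kg and Δp in Pa (1 kg/m² of water = 1 mm).
Layer 1015–680 hPa: Δp = 335 hPa = 33500 Pa, q̄ = 0.00254 kg/kg → 0.00254 × 33500 / 9.8 = 8.68 mm
Layer 680–200 hPa: Δp = 480 hPa = 48000 Pa, q̄ = 0.000738 kg/kg → 0.000738 × 48000 / 9.8 = 3.61 mm
PW = 8.68 + 3.61 = 12.29 ≈ 12.3 mm.

PW ≈ 12.3 mm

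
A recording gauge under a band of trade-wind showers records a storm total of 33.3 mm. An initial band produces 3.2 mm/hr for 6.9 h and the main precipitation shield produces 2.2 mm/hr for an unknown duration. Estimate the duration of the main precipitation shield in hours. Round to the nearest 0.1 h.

duration ≈ 5.1 h

Known phases: 3.2 × 6.9 = 22.08 mm.
Remaining depth = 33.3 − 22.08 = 11.22 mm.
Duration = 11.22 / 2.2 = 5.1 h.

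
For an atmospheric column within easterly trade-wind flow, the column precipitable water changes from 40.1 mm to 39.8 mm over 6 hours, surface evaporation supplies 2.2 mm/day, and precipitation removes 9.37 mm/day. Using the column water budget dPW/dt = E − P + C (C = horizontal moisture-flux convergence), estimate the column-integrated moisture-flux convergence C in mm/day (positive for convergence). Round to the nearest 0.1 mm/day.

C ≈ 6.0 mm/day

dPW/dt = (39.8 − 40.1) mm / (6/24 day) = -1.200 mm/day.
C = dPW/dt − E + P = (-1.200) − 2.2 + 9.37 = 6.0 mm/day.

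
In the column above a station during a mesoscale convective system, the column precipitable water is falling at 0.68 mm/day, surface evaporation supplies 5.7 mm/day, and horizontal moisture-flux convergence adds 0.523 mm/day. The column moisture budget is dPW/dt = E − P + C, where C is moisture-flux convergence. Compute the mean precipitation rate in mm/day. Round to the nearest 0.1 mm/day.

dPW/dt = -0.68 mm/day.
P = E + C − dPW/dt = 5.7 + (0.523) − (-0.68) = 6.9 mm/day.

P ≈ 6.9 mm/day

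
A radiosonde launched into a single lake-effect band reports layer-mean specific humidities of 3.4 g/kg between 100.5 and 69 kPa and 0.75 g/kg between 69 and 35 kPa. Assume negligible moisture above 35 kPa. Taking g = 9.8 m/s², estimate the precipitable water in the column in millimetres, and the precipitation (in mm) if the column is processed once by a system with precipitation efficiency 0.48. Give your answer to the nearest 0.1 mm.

Precipitable water is the column-integrated vapour mass per unit area: PW = (1/g) Σ q̄ Δp, with q in kg/kg and Δp in Pa (1 kg/m² of water = 1 mm).
Layer 100.5–69 kPa: Δp = 315 hPa = 31500 Pa, q̄ = 0.0034 kg/kg → 0.0034 × 31500 / 9.8 = 10.93 mm
Layer 69–35 kPa: Δp = 340 hPa = 34000 Pa, q̄ = 0.00075 kg/kg → 0.00075 × 34000 / 9.8 = 2.60 mm
PW = 10.93 + 2.60 = 13.53 ≈ 13.5 mm.
Precipitation = ε × PW = 0.48 × 13.5 = 6.5 mm.

PW ≈ 13.5 mm; precipitation ≈ 6.5 mm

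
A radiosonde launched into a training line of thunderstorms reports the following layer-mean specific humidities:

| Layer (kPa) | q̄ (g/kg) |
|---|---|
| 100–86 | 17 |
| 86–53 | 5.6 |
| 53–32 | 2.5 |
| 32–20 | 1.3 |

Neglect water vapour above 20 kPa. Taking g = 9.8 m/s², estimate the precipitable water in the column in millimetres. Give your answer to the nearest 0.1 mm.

PW ≈ 50.1 mm

Precipitable water is the column-integrated vapour mass per unit area: PW = (1/g) Σ q̄ Δp, with q in kg/kg and Δp in Pa (1 kg/m² of water = 1 mm).
Layer 100–86 kPa: Δp = 140 hPa = 14000 Pa, q̄ = 0.017 kg/kg → 0.017 × 14000 / 9.8 = 24.29 mm
Layer 86–53 kPa: Δp = 330 hPa = 33000 Pa, q̄ = 0.0056 kg/kg → 0.0056 × 33000 / 9.8 = 18.86 mm
Layer 53–32 kPa: Δp = 210 hPa = 21000 Pa, q̄ = 0.0025 kg/kg → 0.0025 × 21000 / 9.8 = 5.36 mm
Layer 32–20 kPa: Δp = 120 hPa = 12000 Pa, q̄ = 0.0013 kg/kg → 0.0013 × 12000 / 9.8 = 1.59 mm
PW = 24.29 + 18.86 + 5.36 + 1.59 = 50.10 ≈ 50.1 mm.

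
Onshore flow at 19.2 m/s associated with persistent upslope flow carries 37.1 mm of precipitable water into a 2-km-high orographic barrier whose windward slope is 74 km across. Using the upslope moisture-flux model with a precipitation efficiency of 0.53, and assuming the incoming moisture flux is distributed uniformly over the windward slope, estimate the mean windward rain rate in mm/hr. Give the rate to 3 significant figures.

R ≈ 18.4 mm/hr

Incoming column moisture flux per unit ridge length: F = V × PW = 19.2 × 37.1 = 712.32 mm·m/s.
Spread over the 74 km slope with efficiency ε = 0.53: R = ε·F/W = 0.53 × 712.32 / 74000 m = 5.102e-03 mm/s.
R = 5.102e-03 × 3600 = 18.4 mm/hr.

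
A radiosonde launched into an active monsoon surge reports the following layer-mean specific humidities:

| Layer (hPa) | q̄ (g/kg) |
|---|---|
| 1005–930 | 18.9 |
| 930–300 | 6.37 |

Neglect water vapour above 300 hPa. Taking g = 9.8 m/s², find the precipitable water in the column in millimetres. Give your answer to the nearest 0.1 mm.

Precipitable water is the column-integrated vapour mass per unit area: PW = (1/g) Σ q̄ Δp, with q in kg/kg and Δp in Pa (1 kg/m² of water = 1 mm).
Layer 1005–930 hPa: Δp = 75 hPa = 7500 Pa, q̄ = 0.0189 kg/kg → 0.0189 × 7500 / 9.8 = 14.46 mm
Layer 930–300 hPa: Δp = 630 hPa = 63000 Pa, q̄ = 0.00637 kg/kg → 0.00637 × 63000 / 9.8 = 40.95 mm
PW = 14.46 + 40.95 = 55.41 ≈ 55.4 mm.

PW ≈ 55.4 mm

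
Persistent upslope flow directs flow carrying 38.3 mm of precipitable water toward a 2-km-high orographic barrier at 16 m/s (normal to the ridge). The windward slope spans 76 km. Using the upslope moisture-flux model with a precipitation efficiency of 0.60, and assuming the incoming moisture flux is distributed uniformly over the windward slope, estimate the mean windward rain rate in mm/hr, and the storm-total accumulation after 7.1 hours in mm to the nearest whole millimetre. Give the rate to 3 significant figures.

Incoming column moisture flux per unit ridge length: F = V × PW = 16 × 38.3 = 612.8 mm·m/s.
Spread over the 76 km slope with efficiency ε = 0.60: R = ε·F/W = 0.60 × 612.8 / 76000 m = 4.838e-03 mm/s.
R = 4.838e-03 × 3600 = 17.4 mm/hr.
Over 7.1 h: total = 17.4 × 7.1 = 123.54 ≈ 124 mm.

R ≈ 17.4 mm/hr; total ≈ 124 mm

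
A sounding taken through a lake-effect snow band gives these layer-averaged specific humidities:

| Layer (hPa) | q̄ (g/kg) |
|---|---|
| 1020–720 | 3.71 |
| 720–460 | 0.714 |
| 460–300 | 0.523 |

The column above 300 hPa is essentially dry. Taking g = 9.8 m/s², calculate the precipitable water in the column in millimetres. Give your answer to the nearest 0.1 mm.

Precipitable water is the column-integrated vapour mass per unit area: PW = (1/g) Σ q̄ Δp, with q in kg/kg and Δp in Pa (1 kg/m² of water = 1 mm).
Layer 1020–720 hPa: Δp = 300 hPa = 30000 Pa, q̄ = 0.00371 kg/kg → 0.00371 × 30000 / 9.8 = 11.36 mm
Layer 720–460 hPa: Δp = 260 hPa = 26000 Pa, q̄ = 0.000714 kg/kg → 0.000714 × 26000 / 9.8 = 1.89 mm
Layer 460–300 hPa: Δp = 160 hPa = 16000 Pa, q̄ = 0.000523 kg/kg → 0.000523 × 16000 / 9.8 = 0.85 mm
PW = 11.36 + 1.89 + 0.85 = 14.10 ≈ 14.1 mm.

PW ≈ 14.1 mm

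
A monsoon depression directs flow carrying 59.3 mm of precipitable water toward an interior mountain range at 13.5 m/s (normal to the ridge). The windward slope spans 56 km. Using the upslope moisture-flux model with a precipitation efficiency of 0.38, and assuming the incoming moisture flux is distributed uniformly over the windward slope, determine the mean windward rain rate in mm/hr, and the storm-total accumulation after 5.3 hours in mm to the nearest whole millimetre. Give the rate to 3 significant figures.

R ≈ 19.6 mm/hr; total ≈ 104 mm

Incoming column moisture flux per unit ridge length: F = V × PW = 13.5 × 59.3 = 800.55 mm·m/s.
Spread over the 56 km slope with efficiency ε = 0.38: R = ε·F/W = 0.38 × 800.55 / 56000 m = 5.432e-03 mm/s.
R = 5.432e-03 × 3600 = 19.6 mm/hr.
Over 5.3 h: total = 19.6 × 5.3 = 103.88 ≈ 104 mm.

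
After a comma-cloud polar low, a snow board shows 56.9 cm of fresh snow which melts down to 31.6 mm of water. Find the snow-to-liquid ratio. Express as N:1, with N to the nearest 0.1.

ratio ≈ 18.0

Ratio = snow depth / SWE = 569 mm / 31.6 mm = 18.0, i.e. 18.0:1.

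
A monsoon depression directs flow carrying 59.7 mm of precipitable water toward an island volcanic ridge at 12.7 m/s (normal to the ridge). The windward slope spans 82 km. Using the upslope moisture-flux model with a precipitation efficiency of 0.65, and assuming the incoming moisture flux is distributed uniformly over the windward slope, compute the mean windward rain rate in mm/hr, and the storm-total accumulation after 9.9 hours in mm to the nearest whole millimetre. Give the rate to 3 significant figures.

Incoming column moisture flux per unit ridge length: F = V × PW = 12.7 × 59.7 = 758.19 mm·m/s.
Spread over the 82 km slope with efficiency ε = 0.65: R = ε·F/W = 0.65 × 758.19 / 82000 m = 6.010e-03 mm/s.
R = 6.010e-03 × 3600 = 21.6 mm/hr.
Over 9.9 h: total = 21.6 × 9.9 = 213.84 ≈ 214 mm.

R ≈ 21.6 mm/hr; total ≈ 214 mm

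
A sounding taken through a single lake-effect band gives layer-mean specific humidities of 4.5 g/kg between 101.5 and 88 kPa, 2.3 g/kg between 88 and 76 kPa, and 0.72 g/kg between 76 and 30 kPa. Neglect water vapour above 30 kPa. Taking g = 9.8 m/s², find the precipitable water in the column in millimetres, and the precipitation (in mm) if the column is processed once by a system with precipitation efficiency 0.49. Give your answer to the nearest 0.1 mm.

PW ≈ 12.4 mm; precipitation ≈ 6.1 mm

Precipitable water is the column-integrated vapour mass per unit area: PW = (1/g) Σ q̄ Δp, with q in kg/kg and Δp in Pa (1 kg/m² of water = 1 mm).
Layer 101.5–88 kPa: Δp = 135 hPa = 13500 Pa, q̄ = 0.0045 kg/kg → 0.0045 × 13500 / 9.8 = 6.20 mm
Layer 88–76 kPa: Δp = 120 hPa = 12000 Pa, q̄ = 0.0023 kg/kg → 0.0023 × 12000 / 9.8 = 2.82 mm
Layer 76–30 kPa: Δp = 460 hPa = 46000 Pa, q̄ = 0.00072 kg/kg → 0.00072 × 46000 / 9.8 = 3.38 mm
PW = 6.20 + 2.82 + 3.38 = 12.40 ≈ 12.4 mm.
Precipitation = ε × PW = 0.49 × 12.4 = 6.1 mm.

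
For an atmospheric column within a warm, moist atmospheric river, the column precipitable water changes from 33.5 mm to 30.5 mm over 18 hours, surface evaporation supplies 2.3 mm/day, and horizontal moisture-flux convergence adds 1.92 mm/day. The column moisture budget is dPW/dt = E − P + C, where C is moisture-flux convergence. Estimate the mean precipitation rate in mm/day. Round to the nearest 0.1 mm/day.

P ≈ 8.2 mm/day

dPW/dt = (30.5 − 33.5) mm / (18/24 day) = -4.000 mm/day.
P = E + C − dPW/dt = 2.3 + (1.92) − (-4.000) = 8.2 mm/day.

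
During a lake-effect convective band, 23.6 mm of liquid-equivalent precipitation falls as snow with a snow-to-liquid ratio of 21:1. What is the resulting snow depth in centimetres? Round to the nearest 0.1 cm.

Snow depth = liquid × ratio = 23.6 mm × 21 = 495.6 mm = 49.6 cm.

snow depth ≈ 49.6 cm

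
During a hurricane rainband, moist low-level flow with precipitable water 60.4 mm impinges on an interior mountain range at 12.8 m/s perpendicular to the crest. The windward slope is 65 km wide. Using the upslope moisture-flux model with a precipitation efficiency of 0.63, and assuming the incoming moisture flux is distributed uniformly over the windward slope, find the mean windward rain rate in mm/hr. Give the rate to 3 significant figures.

R ≈ 27.0 mm/hr

Incoming column moisture flux per unit ridge length: F = V × PW = 12.8 × 60.4 = 773.12 mm·m/s.
Spread over the 65 km slope with efficiency ε = 0.63: R = ε·F/W = 0.63 × 773.12 / 65000 m = 7.493e-03 mm/s.
R = 7.493e-03 × 3600 = 27.0 mm/hr.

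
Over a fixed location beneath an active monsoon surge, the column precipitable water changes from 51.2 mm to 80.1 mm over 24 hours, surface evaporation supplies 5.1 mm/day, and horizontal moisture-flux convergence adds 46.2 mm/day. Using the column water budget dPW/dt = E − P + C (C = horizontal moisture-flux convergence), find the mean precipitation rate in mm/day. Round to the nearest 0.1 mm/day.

P ≈ 22.4 mm/day

dPW/dt = (80.1 − 51.2) mm / (24/24 day) = +28.900 mm/day.
P = E + C − dPW/dt = 5.1 + (46.2) − (+28.900) = 22.4 mm/day.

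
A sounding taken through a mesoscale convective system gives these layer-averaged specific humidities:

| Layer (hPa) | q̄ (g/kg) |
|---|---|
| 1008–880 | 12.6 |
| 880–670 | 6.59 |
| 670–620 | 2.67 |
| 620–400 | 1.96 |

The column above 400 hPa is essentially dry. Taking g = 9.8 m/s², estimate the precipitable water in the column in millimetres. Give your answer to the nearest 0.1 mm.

Precipitable water is the column-integrated vapour mass per unit area: PW = (1/g) Σ q̄ Δp, with q in kg/kg and Δp in Pa (1 kg/m² of water = 1 mm).
Layer 1008–880 hPa: Δp = 128 hPa = 12800 Pa, q̄ = 0.0126 kg/kg → 0.0126 × 12800 / 9.8 = 16.46 mm
Layer 880–670 hPa: Δp = 210 hPa = 21000 Pa, q̄ = 0.00659 kg/kg → 0.00659 × 21000 / 9.8 = 14.12 mm
Layer 670–620 hPa: Δp = 50 hPa = 5000 Pa, q̄ = 0.00267 kg/kg → 0.00267 × 5000 / 9.8 = 1.36 mm
Layer 620–400 hPa: Δp = 220 hPa = 22000 Pa, q̄ = 0.00196 kg/kg → 0.00196 × 22000 / 9.8 = 4.40 mm
PW = 16.46 + 14.12 + 1.36 + 4.40 = 36.34 ≈ 36.3 mm.

PW ≈ 36.3 mm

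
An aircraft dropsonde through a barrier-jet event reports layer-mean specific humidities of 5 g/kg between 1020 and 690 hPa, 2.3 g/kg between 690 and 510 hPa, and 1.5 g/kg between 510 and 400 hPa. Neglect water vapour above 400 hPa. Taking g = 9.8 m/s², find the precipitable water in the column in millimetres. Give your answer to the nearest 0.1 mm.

Precipitable water is the column-integrated vapour mass per unit area: PW = (1/g) Σ q̄ Δp, with q in kg/kg and Δp in Pa (1 kg/m² of water = 1 mm).
Layer 1020–690 hPa: Δp = 330 hPa = 33000 Pa, q̄ = 0.005 kg/kg → 0.005 × 33000 / 9.8 = 16.84 mm
Layer 690–510 hPa: Δp = 180 hPa = 18000 Pa, q̄ = 0.0023 kg/kg → 0.0023 × 18000 / 9.8 = 4.22 mm
Layer 510–400 hPa: Δp = 110 hPa = 11000 Pa, q̄ = 0.0015 kg/kg → 0.0015 × 11000 / 9.8 = 1.68 mm
PW = 16.84 + 4.22 + 1.68 = 22.74 ≈ 22.7 mm.

PW ≈ 22.7 mm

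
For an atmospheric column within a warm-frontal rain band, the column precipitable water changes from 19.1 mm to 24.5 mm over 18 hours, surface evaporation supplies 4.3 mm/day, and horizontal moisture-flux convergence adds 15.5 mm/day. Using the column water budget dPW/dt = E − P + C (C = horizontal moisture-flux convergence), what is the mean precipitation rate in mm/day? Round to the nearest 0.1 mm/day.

dPW/dt = (24.5 − 19.1) mm / (18/24 day) = +7.200 mm/day.
P = E + C − dPW/dt = 4.3 + (15.5) − (+7.200) = 12.6 mm/day.

P ≈ 12.6 mm/day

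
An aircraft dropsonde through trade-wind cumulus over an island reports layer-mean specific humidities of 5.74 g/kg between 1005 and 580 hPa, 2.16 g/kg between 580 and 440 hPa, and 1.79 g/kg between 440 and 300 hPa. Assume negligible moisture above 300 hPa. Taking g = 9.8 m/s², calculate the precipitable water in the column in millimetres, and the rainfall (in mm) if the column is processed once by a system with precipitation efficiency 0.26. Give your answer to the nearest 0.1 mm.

PW ≈ 30.5 mm; rainfall ≈ 7.9 mm

Precipitable water is the column-integrated vapour mass per unit area: PW = (1/g) Σ q̄ Δp, with q in kg/kg and Δp in Pa (1 kg/m² of water = 1 mm).
Layer 1005–580 hPa: Δp = 425 hPa = 42500 Pa, q̄ = 0.00574 kg/kg → 0.00574 × 42500 / 9.8 = 24.89 mm
Layer 580–440 hPa: Δp = 140 hPa = 14000 Pa, q̄ = 0.00216 kg/kg → 0.00216 × 14000 / 9.8 = 3.09 mm
Layer 440–300 hPa: Δp = 140 hPa = 14000 Pa, q̄ = 0.00179 kg/kg → 0.00179 × 14000 / 9.8 = 2.56 mm
PW = 24.89 + 3.09 + 2.56 = 30.54 ≈ 30.5 mm.
Rainfall = ε × PW = 0.26 × 30.5 = 7.9 mm.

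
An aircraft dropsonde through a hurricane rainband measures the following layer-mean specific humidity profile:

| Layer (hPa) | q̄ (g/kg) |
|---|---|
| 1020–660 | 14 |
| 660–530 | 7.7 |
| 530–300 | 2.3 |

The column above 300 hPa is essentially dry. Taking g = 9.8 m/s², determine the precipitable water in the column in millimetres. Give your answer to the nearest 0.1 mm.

Precipitable water is the column-integrated vapour mass per unit area: PW = (1/g) Σ q̄ Δp, with q in kg/kg and Δp in Pa (1 kg/m² of water = 1 mm).
Layer 1020–660 hPa: Δp = 360 hPa = 36000 Pa, q̄ = 0.014 kg/kg → 0.014 × 36000 / 9.8 = 51.43 mm
Layer 660–530 hPa: Δp = 130 hPa = 13000 Pa, q̄ = 0.0077 kg/kg → 0.0077 × 13000 / 9.8 = 10.21 mm
Layer 530–300 hPa: Δp = 230 hPa = 23000 Pa, q̄ = 0.0023 kg/kg → 0.0023 × 23000 / 9.8 = 5.40 mm
PW = 51.43 + 10.21 + 5.40 = 67.04 ≈ 67.0 mm.

PW ≈ 67.0 mm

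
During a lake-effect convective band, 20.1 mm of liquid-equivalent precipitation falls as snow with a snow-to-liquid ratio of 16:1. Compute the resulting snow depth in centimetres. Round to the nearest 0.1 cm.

Snow depth = liquid × ratio = 20.1 mm × 16 = 321.6 mm = 32.2 cm.

snow depth ≈ 32.2 cm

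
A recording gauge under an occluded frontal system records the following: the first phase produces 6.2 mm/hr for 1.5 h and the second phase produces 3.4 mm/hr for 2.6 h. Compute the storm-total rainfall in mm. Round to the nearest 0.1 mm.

total ≈ 18.1 mm

Total = Σ Rᵢ Δtᵢ = 6.2 × 1.5 + 3.4 × 2.6
      = 9.3 + 8.84 = 18.1 mm.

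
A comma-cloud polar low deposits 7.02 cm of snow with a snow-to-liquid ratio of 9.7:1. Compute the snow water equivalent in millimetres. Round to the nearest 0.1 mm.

SWE = snow depth / ratio = 7.02 cm / 9.7 = 0.724 cm = 7.2 mm.

SWE ≈ 7.2 mm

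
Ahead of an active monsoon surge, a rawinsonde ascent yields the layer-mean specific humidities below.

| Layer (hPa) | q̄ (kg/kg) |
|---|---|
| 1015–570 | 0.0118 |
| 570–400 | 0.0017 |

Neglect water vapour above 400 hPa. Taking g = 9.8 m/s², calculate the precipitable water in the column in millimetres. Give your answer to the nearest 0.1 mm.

Precipitable water is the column-integrated vapour mass per unit area: PW = (1/g) Σ q̄ Δp, with q in kg/kg and Δp in Pa (1 kg/m² of water = 1 mm).
Layer 1015–570 hPa: Δp = 445 hPa = 44500 Pa, q̄ = 0.0118 kg/kg → 0.0118 × 44500 / 9.8 = 53.58 mm
Layer 570–400 hPa: Δp = 170 hPa = 17000 Pa, q̄ = 0.0017 kg/kg → 0.0017 × 17000 / 9.8 = 2.95 mm
PW = 53.58 + 2.95 = 56.53 ≈ 56.5 mm.

PW ≈ 56.5 mm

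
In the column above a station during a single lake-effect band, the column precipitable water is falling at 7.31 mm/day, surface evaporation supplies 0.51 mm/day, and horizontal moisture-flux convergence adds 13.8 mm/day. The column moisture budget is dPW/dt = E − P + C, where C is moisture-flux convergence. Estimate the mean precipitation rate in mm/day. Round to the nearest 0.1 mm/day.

dPW/dt = -7.31 mm/day.
P = E + C − dPW/dt = 0.51 + (13.8) − (-7.31) = 21.6 mm/day.

P ≈ 21.6 mm/day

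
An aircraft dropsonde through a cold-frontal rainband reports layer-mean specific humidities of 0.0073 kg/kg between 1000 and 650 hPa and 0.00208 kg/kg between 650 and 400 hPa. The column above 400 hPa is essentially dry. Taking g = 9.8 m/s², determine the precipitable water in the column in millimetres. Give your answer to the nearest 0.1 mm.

Precipitable water is the column-integrated vapour mass per unit area: PW = (1/g) Σ q̄ Δp, with q in kg/kg and Δp in Pa (1 kg/m² of water = 1 mm).
Layer 1000–650 hPa: Δp = 350 hPa = 35000 Pa, q̄ = 0.0073 kg/kg → 0.0073 × 35000 / 9.8 = 26.07 mm
Layer 650–400 hPa: Δp = 250 hPa = 25000 Pa, q̄ = 0.00208 kg/kg → 0.00208 × 25000 / 9.8 = 5.31 mm
PW = 26.07 + 5.31 = 31.38 ≈ 31.4 mm.

PW ≈ 31.4 mm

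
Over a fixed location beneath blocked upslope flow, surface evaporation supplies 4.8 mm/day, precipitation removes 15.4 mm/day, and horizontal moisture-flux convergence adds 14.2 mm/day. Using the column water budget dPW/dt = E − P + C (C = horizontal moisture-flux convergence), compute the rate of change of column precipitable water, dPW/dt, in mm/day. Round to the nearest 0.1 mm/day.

dPW/dt ≈ 3.6 mm/day

dPW/dt = E − P + C = 4.8 − 15.4 + (14.2) = 3.6 mm/day.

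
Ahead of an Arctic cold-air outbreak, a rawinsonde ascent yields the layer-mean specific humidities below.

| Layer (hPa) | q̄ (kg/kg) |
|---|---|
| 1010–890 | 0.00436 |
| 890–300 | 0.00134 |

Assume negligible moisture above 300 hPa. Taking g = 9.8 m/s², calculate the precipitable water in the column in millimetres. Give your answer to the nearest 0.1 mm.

PW ≈ 13.4 mm

Precipitable water is the column-integrated vapour mass per unit area: PW = (1/g) Σ q̄ Δp, with q in kg/kg and Δp in Pa (1 kg/m² of water = 1 mm).
Layer 1010–890 hPa: Δp = 120 hPa = 12000 Pa, q̄ = 0.00436 kg/kg → 0.00436 × 12000 / 9.8 = 5.34 mm
Layer 890–300 hPa: Δp = 590 hPa = 59000 Pa, q̄ = 0.00134 kg/kg → 0.00134 × 59000 / 9.8 = 8.07 mm
PW = 5.34 + 8.07 = 13.41 ≈ 13.4 mm.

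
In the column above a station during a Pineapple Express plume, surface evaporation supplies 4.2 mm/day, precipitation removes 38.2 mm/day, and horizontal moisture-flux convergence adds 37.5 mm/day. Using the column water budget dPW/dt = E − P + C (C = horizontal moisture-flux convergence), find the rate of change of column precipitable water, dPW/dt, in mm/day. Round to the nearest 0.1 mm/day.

dPW/dt = E − P + C = 4.2 − 38.2 + (37.5) = 3.5 mm/day.

dPW/dt ≈ 3.5 mm/day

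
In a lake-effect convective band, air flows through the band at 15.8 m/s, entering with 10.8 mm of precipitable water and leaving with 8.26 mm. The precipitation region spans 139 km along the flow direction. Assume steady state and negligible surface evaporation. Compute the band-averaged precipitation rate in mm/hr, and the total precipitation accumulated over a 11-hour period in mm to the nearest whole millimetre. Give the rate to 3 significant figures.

Column moisture flux per unit crosswind length is F = V × PW.
Inflow: F_in = 15.8 × 10.8 = 170.64 mm·m/s
Outflow: F_out = 15.8 × 8.26 = 130.508 mm·m/s
Steady-state rate R = (F_in − F_out)/L = (170.64 − 130.508) / 139000 m = 2.887e-04 mm/s.
R = 2.887e-04 × 3600 = 1.04 mm/hr.
Over 11 h: total = 1.04 × 11 = 11.44 ≈ 11 mm.

R ≈ 1.04 mm/hr; total ≈ 11 mm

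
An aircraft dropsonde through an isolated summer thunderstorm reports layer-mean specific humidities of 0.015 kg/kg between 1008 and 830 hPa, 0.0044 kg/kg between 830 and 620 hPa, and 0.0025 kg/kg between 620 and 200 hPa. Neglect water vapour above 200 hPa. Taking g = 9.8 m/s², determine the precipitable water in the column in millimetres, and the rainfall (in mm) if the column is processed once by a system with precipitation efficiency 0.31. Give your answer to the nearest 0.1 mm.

Precipitable water is the column-integrated vapour mass per unit area: PW = (1/g) Σ q̄ Δp, with q in kg/kg and Δp in Pa (1 kg/m² of water = 1 mm).
Layer 1008–830 hPa: Δp = 178 hPa = 17800 Pa, q̄ = 0.015 kg/kg → 0.015 × 17800 / 9.8 = 27.24 mm
Layer 830–620 hPa: Δp = 210 hPa = 21000 Pa, q̄ = 0.0044 kg/kg → 0.0044 × 21000 / 9.8 = 9.43 mm
Layer 620–200 hPa: Δp = 420 hPa = 42000 Pa, q̄ = 0.0025 kg/kg → 0.0025 × 42000 / 9.8 = 10.71 mm
PW = 27.24 + 9.43 + 10.71 = 47.38 ≈ 47.4 mm.
Rainfall = ε × PW = 0.31 × 47.4 = 14.7 mm.

PW ≈ 47.4 mm; rainfall ≈ 14.7 mm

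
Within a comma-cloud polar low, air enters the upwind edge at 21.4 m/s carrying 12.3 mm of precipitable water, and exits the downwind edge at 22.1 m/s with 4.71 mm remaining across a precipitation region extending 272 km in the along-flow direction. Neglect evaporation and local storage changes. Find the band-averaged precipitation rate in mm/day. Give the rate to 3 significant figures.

Column moisture flux per unit crosswind length is F = V × PW.
Inflow: F_in = 21.4 × 12.3 = 263.22 mm·m/s
Outflow: F_out = 22.1 × 4.71 = 104.091 mm·m/s
Steady-state rate R = (F_in − F_out)/L = (263.22 − 104.091) / 272000 m = 5.850e-04 mm/s.
R = 5.850e-04 × 3600 × 24 = 50.5 mm/day.

R ≈ 50.5 mm/day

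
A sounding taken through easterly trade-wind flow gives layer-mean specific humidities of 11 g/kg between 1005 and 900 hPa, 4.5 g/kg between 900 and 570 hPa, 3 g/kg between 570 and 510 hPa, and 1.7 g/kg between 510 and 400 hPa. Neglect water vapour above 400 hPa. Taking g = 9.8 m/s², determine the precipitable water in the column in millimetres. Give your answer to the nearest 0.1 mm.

PW ≈ 30.7 mm

Precipitable water is the column-integrated vapour mass per unit area: PW = (1/g) Σ q̄ Δp, with q in kg/kg and Δp in Pa (1 kg/m² of water = 1 mm).
Layer 1005–900 hPa: Δp = 105 hPa = 10500 Pa, q̄ = 0.011 kg/kg → 0.011 × 10500 / 9.8 = 11.79 mm
Layer 900–570 hPa: Δp = 330 hPa = 33000 Pa, q̄ = 0.0045 kg/kg → 0.0045 × 33000 / 9.8 = 15.15 mm
Layer 570–510 hPa: Δp = 60 hPa = 6000 Pa, q̄ = 0.003 kg/kg → 0.003 × 6000 / 9.8 = 1.84 mm
Layer 510–400 hPa: Δp = 110 hPa = 11000 Pa, q̄ = 0.0017 kg/kg → 0.0017 × 11000 / 9.8 = 1.91 mm
PW = 11.79 + 15.15 + 1.84 + 1.91 = 30.69 ≈ 30.7 mm.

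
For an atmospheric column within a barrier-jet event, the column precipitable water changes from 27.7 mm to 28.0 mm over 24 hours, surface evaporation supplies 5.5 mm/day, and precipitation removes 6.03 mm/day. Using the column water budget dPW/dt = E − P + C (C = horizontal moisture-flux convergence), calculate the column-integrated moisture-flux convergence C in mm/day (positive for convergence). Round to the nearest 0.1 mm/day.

dPW/dt = (28.0 − 27.7) mm / (24/24 day) = +0.300 mm/day.
C = dPW/dt − E + P = (+0.300) − 5.5 + 6.03 = 0.8 mm/day.

C ≈ 0.8 mm/day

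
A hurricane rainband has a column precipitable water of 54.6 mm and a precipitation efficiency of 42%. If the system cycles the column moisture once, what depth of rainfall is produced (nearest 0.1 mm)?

Rainfall = ε × PW = 0.42 × 54.6 = 22.9 mm.

rainfall ≈ 22.9 mm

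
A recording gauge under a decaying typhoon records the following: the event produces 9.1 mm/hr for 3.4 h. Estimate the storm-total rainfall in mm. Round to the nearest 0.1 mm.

total ≈ 30.9 mm

Total = Σ Rᵢ Δtᵢ = 9.1 × 3.4
      = 30.94 = 30.9 mm.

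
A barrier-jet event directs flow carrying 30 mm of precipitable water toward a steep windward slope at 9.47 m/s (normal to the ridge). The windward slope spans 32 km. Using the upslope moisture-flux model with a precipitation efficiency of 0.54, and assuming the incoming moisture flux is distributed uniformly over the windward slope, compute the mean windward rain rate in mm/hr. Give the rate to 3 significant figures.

Incoming column moisture flux per unit ridge length: F = V × PW = 9.47 × 30 = 284.1 mm·m/s.
Spread over the 32 km slope with efficiency ε = 0.54: R = ε·F/W = 0.54 × 284.1 / 32000 m = 4.794e-03 mm/s.
R = 4.794e-03 × 3600 = 17.3 mm/hr.

R ≈ 17.3 mm/hr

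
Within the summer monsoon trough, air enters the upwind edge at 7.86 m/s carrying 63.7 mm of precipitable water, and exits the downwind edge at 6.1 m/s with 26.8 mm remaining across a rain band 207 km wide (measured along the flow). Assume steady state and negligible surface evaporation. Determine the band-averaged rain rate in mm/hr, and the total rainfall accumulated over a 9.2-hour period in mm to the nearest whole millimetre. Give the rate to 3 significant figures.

Column moisture flux per unit crosswind length is F = V × PW.
Inflow: F_in = 7.86 × 63.7 = 500.682 mm·m/s
Outflow: F_out = 6.1 × 26.8 = 163.48 mm·m/s
Steady-state rate R = (F_in − F_out)/L = (500.682 − 163.48) / 207000 m = 1.629e-03 mm/s.
R = 1.629e-03 × 3600 = 5.86 mm/hr.
Over 9.2 h: total = 5.86 × 9.2 = 53.912 ≈ 54 mm.

R ≈ 5.86 mm/hr; total ≈ 54 mm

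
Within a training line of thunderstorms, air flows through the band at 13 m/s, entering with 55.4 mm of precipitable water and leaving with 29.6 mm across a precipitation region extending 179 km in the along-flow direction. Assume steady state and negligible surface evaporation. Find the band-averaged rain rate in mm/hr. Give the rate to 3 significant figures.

R ≈ 6.75 mm/hr

Column moisture flux per unit crosswind length is F = V × PW.
Inflow: F_in = 13 × 55.4 = 720.2 mm·m/s
Outflow: F_out = 13 × 29.6 = 384.8 mm·m/s
Steady-state rate R = (F_in − F_out)/L = (720.2 − 384.8) / 179000 m = 1.874e-03 mm/s.
R = 1.874e-03 × 3600 = 6.75 mm/hr.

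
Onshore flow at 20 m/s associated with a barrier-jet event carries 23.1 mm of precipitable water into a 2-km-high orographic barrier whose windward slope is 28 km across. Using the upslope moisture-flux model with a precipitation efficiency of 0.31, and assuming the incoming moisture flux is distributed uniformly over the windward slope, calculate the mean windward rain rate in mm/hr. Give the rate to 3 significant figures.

R ≈ 18.4 mm/hr

Incoming column moisture flux per unit ridge length: F = V × PW = 20 × 23.1 = 462 mm·m/s.
Spread over the 28 km slope with efficiency ε = 0.31: R = ε·F/W = 0.31 × 462 / 28000 m = 5.115e-03 mm/s.
R = 5.115e-03 × 3600 = 18.4 mm/hr.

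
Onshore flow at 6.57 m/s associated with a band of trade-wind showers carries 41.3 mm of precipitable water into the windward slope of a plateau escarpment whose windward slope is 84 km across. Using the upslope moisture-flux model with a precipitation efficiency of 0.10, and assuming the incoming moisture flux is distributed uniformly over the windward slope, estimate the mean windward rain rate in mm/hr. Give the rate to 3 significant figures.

Incoming column moisture flux per unit ridge length: F = V × PW = 6.57 × 41.3 = 271.341 mm·m/s.
Spread over the 84 km slope with efficiency ε = 0.10: R = ε·F/W = 0.10 × 271.341 / 84000 m = 3.230e-04 mm/s.
R = 3.230e-04 × 3600 = 1.16 mm/hr.

R ≈ 1.16 mm/hr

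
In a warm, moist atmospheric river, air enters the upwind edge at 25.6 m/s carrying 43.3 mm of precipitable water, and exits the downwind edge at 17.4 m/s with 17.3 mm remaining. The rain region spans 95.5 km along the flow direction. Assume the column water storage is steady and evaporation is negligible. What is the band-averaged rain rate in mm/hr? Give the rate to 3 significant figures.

Column moisture flux per unit crosswind length is F = V × PW.
Inflow: F_in = 25.6 × 43.3 = 1108.48 mm·m/s
Outflow: F_out = 17.4 × 17.3 = 301.02 mm·m/s
Steady-state rate R = (F_in − F_out)/L = (1108.48 − 301.02) / 95500 m = 8.455e-03 mm/s.
R = 8.455e-03 × 3600 = 30.4 mm/hr.

R ≈ 30.4 mm/hr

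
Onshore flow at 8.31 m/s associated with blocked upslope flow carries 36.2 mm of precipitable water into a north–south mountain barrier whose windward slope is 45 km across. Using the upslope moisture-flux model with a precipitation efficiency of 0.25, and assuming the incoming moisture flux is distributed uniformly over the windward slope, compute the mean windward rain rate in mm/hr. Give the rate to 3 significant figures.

R ≈ 6.02 mm/hr

Incoming column moisture flux per unit ridge length: F = V × PW = 8.31 × 36.2 = 300.822 mm·m/s.
Spread over the 45 km slope with efficiency ε = 0.25: R = ε·F/W = 0.25 × 300.822 / 45000 m = 1.671e-03 mm/s.
R = 1.671e-03 × 3600 = 6.02 mm/hr.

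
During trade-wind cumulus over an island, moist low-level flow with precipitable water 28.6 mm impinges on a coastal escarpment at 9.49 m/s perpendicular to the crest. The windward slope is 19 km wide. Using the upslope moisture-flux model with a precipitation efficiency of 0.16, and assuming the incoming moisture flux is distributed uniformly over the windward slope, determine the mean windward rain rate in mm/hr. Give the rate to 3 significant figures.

Incoming column moisture flux per unit ridge length: F = V × PW = 9.49 × 28.6 = 271.414 mm·m/s.
Spread over the 19 km slope with efficiency ε = 0.16: R = ε·F/W = 0.16 × 271.414 / 19000 m = 2.286e-03 mm/s.
R = 2.286e-03 × 3600 = 8.23 mm/hr.

R ≈ 8.23 mm/hr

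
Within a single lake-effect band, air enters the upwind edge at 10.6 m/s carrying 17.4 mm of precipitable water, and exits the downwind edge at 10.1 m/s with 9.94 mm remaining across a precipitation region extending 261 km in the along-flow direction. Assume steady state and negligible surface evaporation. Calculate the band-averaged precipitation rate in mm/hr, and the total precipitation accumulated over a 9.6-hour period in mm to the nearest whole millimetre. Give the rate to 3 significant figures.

Column moisture flux per unit crosswind length is F = V × PW.
Inflow: F_in = 10.6 × 17.4 = 184.44 mm·m/s
Outflow: F_out = 10.1 × 9.94 = 100.394 mm·m/s
Steady-state rate R = (F_in − F_out)/L = (184.44 − 100.394) / 261000 m = 3.220e-04 mm/s.
R = 3.220e-04 × 3600 = 1.16 mm/hr.
Over 9.6 h: total = 1.16 × 9.6 = 11.136 ≈ 11 mm.

R ≈ 1.16 mm/hr; total ≈ 11 mm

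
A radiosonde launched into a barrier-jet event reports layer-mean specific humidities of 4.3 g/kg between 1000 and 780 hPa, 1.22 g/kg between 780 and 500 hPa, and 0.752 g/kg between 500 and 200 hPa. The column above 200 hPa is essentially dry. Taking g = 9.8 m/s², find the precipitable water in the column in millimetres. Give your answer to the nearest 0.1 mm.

Precipitable water is the column-integrated vapour mass per unit area: PW = (1/g) Σ q̄ Δp, with q in kg/kg and Δp in Pa (1 kg/m² of water = 1 mm).
Layer 1000–780 hPa: Δp = 220 hPa = 22000 Pa, q̄ = 0.0043 kg/kg → 0.0043 × 22000 / 9.8 = 9.65 mm
Layer 780–500 hPa: Δp = 280 hPa = 28000 Pa, q̄ = 0.00122 kg/kg → 0.00122 × 28000 / 9.8 = 3.49 mm
Layer 500–200 hPa: Δp = 300 hPa = 30000 Pa, q̄ = 0.000752 kg/kg → 0.000752 × 30000 / 9.8 = 2.30 mm
PW = 9.65 + 3.49 + 2.30 = 15.44 ≈ 15.4 mm.

PW ≈ 15.4 mm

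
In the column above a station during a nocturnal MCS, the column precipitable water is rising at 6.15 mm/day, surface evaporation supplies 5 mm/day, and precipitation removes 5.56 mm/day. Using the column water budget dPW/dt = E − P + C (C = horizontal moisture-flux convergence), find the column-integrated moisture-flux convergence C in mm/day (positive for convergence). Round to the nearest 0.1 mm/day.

dPW/dt = +6.15 mm/day.
C = dPW/dt − E + P = (+6.15) − 5 + 5.56 = 6.7 mm/day.

C ≈ 6.7 mm/day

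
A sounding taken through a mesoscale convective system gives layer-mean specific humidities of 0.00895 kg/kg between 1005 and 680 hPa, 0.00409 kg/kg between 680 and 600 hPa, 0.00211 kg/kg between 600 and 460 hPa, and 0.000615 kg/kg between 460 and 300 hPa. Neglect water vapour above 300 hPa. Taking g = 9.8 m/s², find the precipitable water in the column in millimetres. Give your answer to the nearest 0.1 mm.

PW ≈ 37.0 mm

Precipitable water is the column-integrated vapour mass per unit area: PW = (1/g) Σ q̄ Δp, with q in kg/kg and Δp in Pa (1 kg/m² of water = 1 mm).
Layer 1005–680 hPa: Δp = 325 hPa = 32500 Pa, q̄ = 0.00895 kg/kg → 0.00895 × 32500 / 9.8 = 29.68 mm
Layer 680–600 hPa: Δp = 80 hPa = 8000 Pa, q̄ = 0.00409 kg/kg → 0.00409 × 8000 / 9.8 = 3.34 mm
Layer 600–460 hPa: Δp = 140 hPa = 14000 Pa, q̄ = 0.00211 kg/kg → 0.00211 × 14000 / 9.8 = 3.01 mm
Layer 460–300 hPa: Δp = 160 hPa = 16000 Pa, q̄ = 0.000615 kg/kg → 0.000615 × 16000 / 9.8 = 1.00 mm
PW = 29.68 + 3.34 + 3.01 + 1.00 = 37.03 ≈ 37.0 mm.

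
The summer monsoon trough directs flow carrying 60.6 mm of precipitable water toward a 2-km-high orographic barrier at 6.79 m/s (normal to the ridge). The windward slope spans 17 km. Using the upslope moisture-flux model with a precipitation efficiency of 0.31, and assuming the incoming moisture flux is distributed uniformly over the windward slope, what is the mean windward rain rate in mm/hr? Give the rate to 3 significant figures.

Incoming column moisture flux per unit ridge length: F = V × PW = 6.79 × 60.6 = 411.474 mm·m/s.
Spread over the 17 km slope with efficiency ε = 0.31: R = ε·F/W = 0.31 × 411.474 / 17000 m = 7.503e-03 mm/s.
R = 7.503e-03 × 3600 = 27.0 mm/hr.

R ≈ 27.0 mm/hr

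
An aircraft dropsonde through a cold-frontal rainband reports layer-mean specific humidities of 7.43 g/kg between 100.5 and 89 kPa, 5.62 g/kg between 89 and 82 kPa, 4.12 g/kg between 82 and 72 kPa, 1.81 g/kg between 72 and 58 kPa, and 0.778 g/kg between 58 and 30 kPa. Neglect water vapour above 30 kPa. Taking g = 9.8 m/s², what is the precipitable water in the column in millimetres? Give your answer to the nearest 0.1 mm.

Precipitable water is the column-integrated vapour mass per unit area: PW = (1/g) Σ q̄ Δp, with q in kg/kg and Δp in Pa (1 kg/m² of water = 1 mm).
Layer 100.5–89 kPa: Δp = 115 hPa = 11500 Pa, q̄ = 0.00743 kg/kg → 0.00743 × 11500 / 9.8 = 8.72 mm
Layer 89–82 kPa: Δp = 70 hPa = 7000 Pa, q̄ = 0.00562 kg/kg → 0.00562 × 7000 / 9.8 = 4.01 mm
Layer 82–72 kPa: Δp = 100 hPa = 10000 Pa, q̄ = 0.00412 kg/kg → 0.00412 × 10000 / 9.8 = 4.20 mm
Layer 72–58 kPa: Δp = 140 hPa = 14000 Pa, q̄ = 0.00181 kg/kg → 0.00181 × 14000 / 9.8 = 2.59 mm
Layer 58–30 kPa: Δp = 280 hPa = 28000 Pa, q̄ = 0.000778 kg/kg → 0.000778 × 28000 / 9.8 = 2.22 mm
PW = 8.72 + 4.01 + 4.20 + 2.59 + 2.22 = 21.74 ≈ 21.7 mm.

PW ≈ 21.7 mm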